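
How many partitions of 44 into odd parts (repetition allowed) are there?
p_odd(44) = 1816

Enumerate partitions using only odd parts via the recurrence o(n, m) = o(n, m−2) + o(n−m, m) over odd m, starting from the largest odd part ≤ n. This gives p_odd(44) = 1816. (Euler's theorem: equals the count of distinct-part partitions.)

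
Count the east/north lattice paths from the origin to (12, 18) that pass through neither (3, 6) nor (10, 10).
Number of paths = 54736485

Inclusion–exclusion. Total paths: C(30, 12) = 86493225. Through P₁: C(9, 3)·C(21, 9) = 24690120. Through P₂: C(20, 10)·C(10, 2) = 8314020. Since P₁ is strictly southwest of P₂, a monotone path through both must visit P₁ then P₂; paths through both = C(9, 3)·C(11, 7)·C(10, 2) = 1247400. Avoid both = 86493225 − 24690120 − 8314020 + 1247400 = 54736485.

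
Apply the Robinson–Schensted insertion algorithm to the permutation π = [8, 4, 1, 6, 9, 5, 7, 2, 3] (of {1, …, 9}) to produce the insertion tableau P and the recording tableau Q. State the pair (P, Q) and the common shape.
P = [1, 2, 3] / [4, 5, 7] / [6, 9] / [8];  Q = [1, 4, 5] / [2, 6, 7] / [3, 9] / [8];  common shape = (3, 3, 2, 1)

Row-insert the values π_1, π_2, … into P one at a time, bumping the leftmost entry strictly greater than the inserted value down to the next row. The recording tableau Q records, in position (i, j), the step at which that cell was added to P.
  Insert 8 (step 1): P = [8];  Q = [1]
  Insert 4 (step 2): P = [4] / [8];  Q = [1] / [2]
  Insert 1 (step 3): P = [1] / [4] / [8];  Q = [1] / [2] / [3]
  Insert 6 (step 4): P = [1, 6] / [4] / [8];  Q = [1, 4] / [2] / [3]
  Insert 9 (step 5): P = [1, 6, 9] / [4] / [8];  Q = [1, 4, 5] / [2] / [3]
  Insert 5 (step 6): P = [1, 5, 9] / [4, 6] / [8];  Q = [1, 4, 5] / [2, 6] / [3]
  Insert 7 (step 7): P = [1, 5, 7] / [4, 6, 9] / [8];  Q = [1, 4, 5] / [2, 6, 7] / [3]
  Insert 2 (step 8): P = [1, 2, 7] / [4, 5, 9] / [6] / [8];  Q = [1, 4, 5] / [2, 6, 7] / [3] / [8]
  Insert 3 (step 9): P = [1, 2, 3] / [4, 5, 7] / [6, 9] / [8];  Q = [1, 4, 5] / [2, 6, 7] / [3, 9] / [8]
Final shape: (3, 3, 2, 1).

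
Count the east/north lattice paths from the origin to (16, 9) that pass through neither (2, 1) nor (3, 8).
Number of paths = 1081691

Inclusion–exclusion. Total paths: C(25, 16) = 2042975. Through P₁: C(3, 2)·C(22, 14) = 959310. Through P₂: C(11, 3)·C(14, 13) = 2310. Since P₁ is strictly southwest of P₂, a monotone path through both must visit P₁ then P₂; paths through both = C(3, 2)·C(8, 1)·C(14, 13) = 336. Avoid both = 2042975 − 959310 − 2310 + 336 = 1081691.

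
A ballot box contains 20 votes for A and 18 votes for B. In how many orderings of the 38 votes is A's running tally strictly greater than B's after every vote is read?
Strict-lead orderings = 1767263190

Total orderings of the 38 votes with 20 for A: C(38, 20) = 33578000610. By the Bertrand ballot formula (Cycle Lemma / reflection principle), the number of orderings in which A is strictly ahead of B throughout is (p − q)/(p + q) · C(p + q, p) = (20 − 18)/(20 + 18) · 33578000610 = 1767263190.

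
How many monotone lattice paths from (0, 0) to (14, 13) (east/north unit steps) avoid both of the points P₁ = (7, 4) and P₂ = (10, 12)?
Number of paths = 13322120

Inclusion–exclusion. Total paths: C(27, 14) = 20058300. Through P₁: C(11, 7)·C(16, 7) = 3775200. Through P₂: C(22, 10)·C(5, 4) = 3233230. Since P₁ is strictly southwest of P₂, a monotone path through both must visit P₁ then P₂; paths through both = C(11, 7)·C(11, 3)·C(5, 4) = 272250. Avoid both = 20058300 − 3775200 − 3233230 + 272250 = 13322120.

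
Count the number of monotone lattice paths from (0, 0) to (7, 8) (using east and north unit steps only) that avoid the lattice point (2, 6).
Number of paths = 5847

Total paths from (0, 0) to (7, 8): C(15, 7) = 6435. Paths through (2, 6): (paths (0, 0) → (2, 6)) × (paths (2, 6) → (7, 8)) = C(8, 2) · C(7, 5) = 28 · 21 = 588. Avoidance count = 6435 − 588 = 5847.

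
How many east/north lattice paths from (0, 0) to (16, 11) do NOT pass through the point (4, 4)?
Number of paths = 9510735

Total paths from (0, 0) to (16, 11): C(27, 16) = 13037895. Paths through (4, 4): (paths (0, 0) → (4, 4)) × (paths (4, 4) → (16, 11)) = C(8, 4) · C(19, 12) = 70 · 50388 = 3527160. Avoidance count = 13037895 − 3527160 = 9510735.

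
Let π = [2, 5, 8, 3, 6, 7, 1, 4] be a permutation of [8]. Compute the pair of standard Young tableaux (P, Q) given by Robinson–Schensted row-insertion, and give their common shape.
P = [1, 3, 4, 7] / [2, 6] / [5, 8];  Q = [1, 2, 3, 6] / [4, 5] / [7, 8];  common shape = (4, 2, 2)

Row-insert the values π_1, π_2, … into P one at a time, bumping the leftmost entry strictly greater than the inserted value down to the next row. The recording tableau Q records, in position (i, j), the step at which that cell was added to P.
  Insert 2 (step 1): P = [2];  Q = [1]
  Insert 5 (step 2): P = [2, 5];  Q = [1, 2]
  Insert 8 (step 3): P = [2, 5, 8];  Q = [1, 2, 3]
  Insert 3 (step 4): P = [2, 3, 8] / [5];  Q = [1, 2, 3] / [4]
  Insert 6 (step 5): P = [2, 3, 6] / [5, 8];  Q = [1, 2, 3] / [4, 5]
  Insert 7 (step 6): P = [2, 3, 6, 7] / [5, 8];  Q = [1, 2, 3, 6] / [4, 5]
  Insert 1 (step 7): P = [1, 3, 6, 7] / [2, 8] / [5];  Q = [1, 2, 3, 6] / [4, 5] / [7]
  Insert 4 (step 8): P = [1, 3, 4, 7] / [2, 6] / [5, 8];  Q = [1, 2, 3, 6] / [4, 5] / [7, 8]
Final shape: (4, 2, 2).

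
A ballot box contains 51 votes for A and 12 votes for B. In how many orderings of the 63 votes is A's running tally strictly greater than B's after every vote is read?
Strict-lead orderings = 1651881800049

Total orderings of the 63 votes with 51 for A: C(63, 51) = 2668424446233. By the Bertrand ballot formula (Cycle Lemma / reflection principle), the number of orderings in which A is strictly ahead of B throughout is (p − q)/(p + q) · C(p + q, p) = (51 − 12)/(51 + 12) · 2668424446233 = 1651881800049.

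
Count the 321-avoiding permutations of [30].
C_30 = 3814986502092304

These 321-avoiding permutations are counted by the Catalan number C_n = (1/(n + 1)) · C(2n, n). For n = 30: C_30 = (1/31) · C(60, 30) = 118264581564861424/31 = 3814986502092304.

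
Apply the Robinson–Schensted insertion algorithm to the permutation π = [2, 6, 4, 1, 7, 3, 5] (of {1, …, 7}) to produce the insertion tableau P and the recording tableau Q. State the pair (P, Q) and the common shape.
P = [1, 3, 5] / [2, 4, 7] / [6];  Q = [1, 2, 5] / [3, 6, 7] / [4];  common shape = (3, 3, 1)

Row-insert the values π_1, π_2, … into P one at a time, bumping the leftmost entry strictly greater than the inserted value down to the next row. The recording tableau Q records, in position (i, j), the step at which that cell was added to P.
  Insert 2 (step 1): P = [2];  Q = [1]
  Insert 6 (step 2): P = [2, 6];  Q = [1, 2]
  Insert 4 (step 3): P = [2, 4] / [6];  Q = [1, 2] / [3]
  Insert 1 (step 4): P = [1, 4] / [2] / [6];  Q = [1, 2] / [3] / [4]
  Insert 7 (step 5): P = [1, 4, 7] / [2] / [6];  Q = [1, 2, 5] / [3] / [4]
  Insert 3 (step 6): P = [1, 3, 7] / [2, 4] / [6];  Q = [1, 2, 5] / [3, 6] / [4]
  Insert 5 (step 7): P = [1, 3, 5] / [2, 4, 7] / [6];  Q = [1, 2, 5] / [3, 6, 7] / [4]
Final shape: (3, 3, 1).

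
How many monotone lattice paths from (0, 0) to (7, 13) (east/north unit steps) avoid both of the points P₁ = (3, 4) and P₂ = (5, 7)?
Number of paths = 40119

Inclusion–exclusion. Total paths: C(20, 7) = 77520. Through P₁: C(7, 3)·C(13, 4) = 25025. Through P₂: C(12, 5)·C(8, 2) = 22176. Since P₁ is strictly southwest of P₂, a monotone path through both must visit P₁ then P₂; paths through both = C(7, 3)·C(5, 2)·C(8, 2) = 9800. Avoid both = 77520 − 25025 − 22176 + 9800 = 40119.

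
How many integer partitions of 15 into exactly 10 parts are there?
p(15, 10 parts) = 7

Partitions of n into exactly k parts ↔ partitions of n − k into at most k parts (subtract 1 from each part). For n = 15, k = 10, the partitions are: 6+1+1+1+1+1+1+1+1+1, 5+2+1+1+1+1+1+1+1+1, 4+3+1+1+1+1+1+1+1+1, 4+2+2+1+1+1+1+1+1+1, 3+3+2+1+1+1+1+1+1+1, 3+2+2+2+1+1+1+1+1+1, 2+2+2+2+2+1+1+1+1+1. Count = 7.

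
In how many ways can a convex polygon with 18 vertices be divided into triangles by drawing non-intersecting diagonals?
C_16 = 35357670

These polygon triangulations are counted by the Catalan number C_n = (1/(n + 1)) · C(2n, n). For n = 16: C_16 = (1/17) · C(32, 16) = 601080390/17 = 35357670.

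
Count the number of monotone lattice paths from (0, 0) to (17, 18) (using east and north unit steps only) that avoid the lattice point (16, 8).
Number of paths = 4529477469

Total paths from (0, 0) to (17, 18): C(35, 17) = 4537567650. Paths through (16, 8): (paths (0, 0) → (16, 8)) × (paths (16, 8) → (17, 18)) = C(24, 16) · C(11, 1) = 735471 · 11 = 8090181. Avoidance count = 4537567650 − 8090181 = 4529477469.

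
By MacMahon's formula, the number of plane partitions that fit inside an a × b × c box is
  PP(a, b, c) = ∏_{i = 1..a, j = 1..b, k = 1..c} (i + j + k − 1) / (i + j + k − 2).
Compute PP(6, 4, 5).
PP(6, 4, 5) = 133613766

Evaluate the triple product over i = 1..6, j = 1..4, k = 1..5. The factors are (2/1) · (3/2) · (4/3) · (5/4) · (6/5) · (3/2) · (4/3) · (5/4) · … (120 factors total). The numerators and denominators telescope so the product is an integer; carrying out the multiplication exactly gives PP(6, 4, 5) = 133613766.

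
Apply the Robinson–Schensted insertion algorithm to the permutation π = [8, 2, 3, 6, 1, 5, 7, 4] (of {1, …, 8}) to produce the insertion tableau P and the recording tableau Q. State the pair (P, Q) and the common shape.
P = [1, 3, 4, 7] / [2, 5] / [6] / [8];  Q = [1, 3, 4, 7] / [2, 6] / [5] / [8];  common shape = (4, 2, 1, 1)

Row-insert the values π_1, π_2, … into P one at a time, bumping the leftmost entry strictly greater than the inserted value down to the next row. The recording tableau Q records, in position (i, j), the step at which that cell was added to P.
  Insert 8 (step 1): P = [8];  Q = [1]
  Insert 2 (step 2): P = [2] / [8];  Q = [1] / [2]
  Insert 3 (step 3): P = [2, 3] / [8];  Q = [1, 3] / [2]
  Insert 6 (step 4): P = [2, 3, 6] / [8];  Q = [1, 3, 4] / [2]
  Insert 1 (step 5): P = [1, 3, 6] / [2] / [8];  Q = [1, 3, 4] / [2] / [5]
  Insert 5 (step 6): P = [1, 3, 5] / [2, 6] / [8];  Q = [1, 3, 4] / [2, 6] / [5]
  Insert 7 (step 7): P = [1, 3, 5, 7] / [2, 6] / [8];  Q = [1, 3, 4, 7] / [2, 6] / [5]
  Insert 4 (step 8): P = [1, 3, 4, 7] / [2, 5] / [6] / [8];  Q = [1, 3, 4, 7] / [2, 6] / [5] / [8]
Final shape: (4, 2, 1, 1).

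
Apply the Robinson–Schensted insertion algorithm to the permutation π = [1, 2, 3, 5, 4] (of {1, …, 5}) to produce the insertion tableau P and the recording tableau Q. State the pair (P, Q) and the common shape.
P = [1, 2, 3, 4] / [5];  Q = [1, 2, 3, 4] / [5];  common shape = (4, 1)

Row-insert the values π_1, π_2, … into P one at a time, bumping the leftmost entry strictly greater than the inserted value down to the next row. The recording tableau Q records, in position (i, j), the step at which that cell was added to P.
  Insert 1 (step 1): P = [1];  Q = [1]
  Insert 2 (step 2): P = [1, 2];  Q = [1, 2]
  Insert 3 (step 3): P = [1, 2, 3];  Q = [1, 2, 3]
  Insert 5 (step 4): P = [1, 2, 3, 5];  Q = [1, 2, 3, 4]
  Insert 4 (step 5): P = [1, 2, 3, 4] / [5];  Q = [1, 2, 3, 4] / [5]
Final shape: (4, 1).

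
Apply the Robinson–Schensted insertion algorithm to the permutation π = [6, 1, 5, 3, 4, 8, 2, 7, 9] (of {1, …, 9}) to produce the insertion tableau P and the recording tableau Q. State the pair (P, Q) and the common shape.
P = [1, 2, 4, 7, 9] / [3, 8] / [5] / [6];  Q = [1, 3, 5, 6, 9] / [2, 8] / [4] / [7];  common shape = (5, 2, 1, 1)

Row-insert the values π_1, π_2, … into P one at a time, bumping the leftmost entry strictly greater than the inserted value down to the next row. The recording tableau Q records, in position (i, j), the step at which that cell was added to P.
  Insert 6 (step 1): P = [6];  Q = [1]
  Insert 1 (step 2): P = [1] / [6];  Q = [1] / [2]
  Insert 5 (step 3): P = [1, 5] / [6];  Q = [1, 3] / [2]
  Insert 3 (step 4): P = [1, 3] / [5] / [6];  Q = [1, 3] / [2] / [4]
  Insert 4 (step 5): P = [1, 3, 4] / [5] / [6];  Q = [1, 3, 5] / [2] / [4]
  Insert 8 (step 6): P = [1, 3, 4, 8] / [5] / [6];  Q = [1, 3, 5, 6] / [2] / [4]
  Insert 2 (step 7): P = [1, 2, 4, 8] / [3] / [5] / [6];  Q = [1, 3, 5, 6] / [2] / [4] / [7]
  Insert 7 (step 8): P = [1, 2, 4, 7] / [3, 8] / [5] / [6];  Q = [1, 3, 5, 6] / [2, 8] / [4] / [7]
  Insert 9 (step 9): P = [1, 2, 4, 7, 9] / [3, 8] / [5] / [6];  Q = [1, 3, 5, 6, 9] / [2, 8] / [4] / [7]
Final shape: (5, 2, 1, 1).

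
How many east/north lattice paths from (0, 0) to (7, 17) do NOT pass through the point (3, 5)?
Number of paths = 244184

Total paths from (0, 0) to (7, 17): C(24, 7) = 346104. Paths through (3, 5): (paths (0, 0) → (3, 5)) × (paths (3, 5) → (7, 17)) = C(8, 3) · C(16, 4) = 56 · 1820 = 101920. Avoidance count = 346104 − 101920 = 244184.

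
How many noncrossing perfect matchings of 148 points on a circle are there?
C_74 = 311496878311103321137536291518809134027240

These noncrossing handshakes are counted by the Catalan number C_n = (1/(n + 1)) · C(2n, n). For n = 74: C_74 = (1/75) · C(148, 74) = 23362265873332749085315221863910685052043000/75 = 311496878311103321137536291518809134027240.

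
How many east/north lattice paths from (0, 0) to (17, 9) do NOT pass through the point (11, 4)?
Number of paths = 2493920

Total paths from (0, 0) to (17, 9): C(26, 17) = 3124550. Paths through (11, 4): (paths (0, 0) → (11, 4)) × (paths (11, 4) → (17, 9)) = C(15, 11) · C(11, 6) = 1365 · 462 = 630630. Avoidance count = 3124550 − 630630 = 2493920.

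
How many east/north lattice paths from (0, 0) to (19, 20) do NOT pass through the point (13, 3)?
Number of paths = 68866734090

Total paths from (0, 0) to (19, 20): C(39, 19) = 68923264410. Paths through (13, 3): (paths (0, 0) → (13, 3)) × (paths (13, 3) → (19, 20)) = C(16, 13) · C(23, 6) = 560 · 100947 = 56530320. Avoidance count = 68923264410 − 56530320 = 68866734090.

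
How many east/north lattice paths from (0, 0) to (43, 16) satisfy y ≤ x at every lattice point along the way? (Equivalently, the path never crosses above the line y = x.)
Number of paths = 69817242065445

By the reflection principle (André's argument), the number of monotone paths to (43, 16) with n ≤ m that never go above y = x is C(59, 43) − C(59, 44) = 109712808959985 − 39895566894540 = 69817242065445.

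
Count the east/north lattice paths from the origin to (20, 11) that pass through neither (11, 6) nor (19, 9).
Number of paths = 45300983

Inclusion–exclusion. Total paths: C(31, 20) = 84672315. Through P₁: C(17, 11)·C(14, 9) = 24776752. Through P₂: C(28, 19)·C(3, 1) = 20720700. Since P₁ is strictly southwest of P₂, a monotone path through both must visit P₁ then P₂; paths through both = C(17, 11)·C(11, 8)·C(3, 1) = 6126120. Avoid both = 84672315 − 24776752 − 20720700 + 6126120 = 45300983.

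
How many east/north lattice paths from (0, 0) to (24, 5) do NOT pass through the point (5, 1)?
Number of paths = 65625

Total paths from (0, 0) to (24, 5): C(29, 24) = 118755. Paths through (5, 1): (paths (0, 0) → (5, 1)) × (paths (5, 1) → (24, 5)) = C(6, 5) · C(23, 19) = 6 · 8855 = 53130. Avoidance count = 118755 − 53130 = 65625.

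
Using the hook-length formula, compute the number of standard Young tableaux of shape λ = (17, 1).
# SYT of shape (17, 1) = 17

Hook-length formula: f^λ = n! / Π hook(c), product over all cells c of the Young diagram. For λ = (17, 1), n = 18 boxes. Hook lengths by row (left-to-right, top-to-bottom): [18, 16, 15, 14, 13, 12, 11, 10, 9, 8, 7, 6, 5, 4, 3, 2, 1]; [1]. Product of hooks = 376610217984000. So f^λ = 18! / 376610217984000 = 6402373705728000 / 376610217984000 = 17.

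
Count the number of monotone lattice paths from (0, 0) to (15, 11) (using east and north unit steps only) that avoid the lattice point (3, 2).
Number of paths = 4786860

Total paths from (0, 0) to (15, 11): C(26, 15) = 7726160. Paths through (3, 2): (paths (0, 0) → (3, 2)) × (paths (3, 2) → (15, 11)) = C(5, 3) · C(21, 12) = 10 · 293930 = 2939300. Avoidance count = 7726160 − 2939300 = 4786860.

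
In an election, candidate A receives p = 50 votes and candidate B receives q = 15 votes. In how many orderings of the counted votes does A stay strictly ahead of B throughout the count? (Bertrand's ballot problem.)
Strict-lead orderings = 111663299903904

Total orderings of the 65 votes with 50 for A: C(65, 50) = 207374699821536. By the Bertrand ballot formula (Cycle Lemma / reflection principle), the number of orderings in which A is strictly ahead of B throughout is (p − q)/(p + q) · C(p + q, p) = (50 − 15)/(50 + 15) · 207374699821536 = 111663299903904.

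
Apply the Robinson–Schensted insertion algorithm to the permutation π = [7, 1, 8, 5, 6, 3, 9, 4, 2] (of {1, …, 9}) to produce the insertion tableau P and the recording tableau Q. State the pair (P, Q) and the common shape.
P = [1, 2, 4, 9] / [3, 6] / [5, 8] / [7];  Q = [1, 3, 5, 7] / [2, 4] / [6, 8] / [9];  common shape = (4, 2, 2, 1)

Row-insert the values π_1, π_2, … into P one at a time, bumping the leftmost entry strictly greater than the inserted value down to the next row. The recording tableau Q records, in position (i, j), the step at which that cell was added to P.
  Insert 7 (step 1): P = [7];  Q = [1]
  Insert 1 (step 2): P = [1] / [7];  Q = [1] / [2]
  Insert 8 (step 3): P = [1, 8] / [7];  Q = [1, 3] / [2]
  Insert 5 (step 4): P = [1, 5] / [7, 8];  Q = [1, 3] / [2, 4]
  Insert 6 (step 5): P = [1, 5, 6] / [7, 8];  Q = [1, 3, 5] / [2, 4]
  Insert 3 (step 6): P = [1, 3, 6] / [5, 8] / [7];  Q = [1, 3, 5] / [2, 4] / [6]
  Insert 9 (step 7): P = [1, 3, 6, 9] / [5, 8] / [7];  Q = [1, 3, 5, 7] / [2, 4] / [6]
  Insert 4 (step 8): P = [1, 3, 4, 9] / [5, 6] / [7, 8];  Q = [1, 3, 5, 7] / [2, 4] / [6, 8]
  Insert 2 (step 9): P = [1, 2, 4, 9] / [3, 6] / [5, 8] / [7];  Q = [1, 3, 5, 7] / [2, 4] / [6, 8] / [9]
Final shape: (4, 2, 2, 1).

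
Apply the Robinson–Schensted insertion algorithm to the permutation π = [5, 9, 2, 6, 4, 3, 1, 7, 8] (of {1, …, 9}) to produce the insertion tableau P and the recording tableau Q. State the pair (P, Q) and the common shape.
P = [1, 3, 7, 8] / [2, 6] / [4] / [5] / [9];  Q = [1, 2, 8, 9] / [3, 4] / [5] / [6] / [7];  common shape = (4, 2, 1, 1, 1)

Row-insert the values π_1, π_2, … into P one at a time, bumping the leftmost entry strictly greater than the inserted value down to the next row. The recording tableau Q records, in position (i, j), the step at which that cell was added to P.
  Insert 5 (step 1): P = [5];  Q = [1]
  Insert 9 (step 2): P = [5, 9];  Q = [1, 2]
  Insert 2 (step 3): P = [2, 9] / [5];  Q = [1, 2] / [3]
  Insert 6 (step 4): P = [2, 6] / [5, 9];  Q = [1, 2] / [3, 4]
  Insert 4 (step 5): P = [2, 4] / [5, 6] / [9];  Q = [1, 2] / [3, 4] / [5]
  Insert 3 (step 6): P = [2, 3] / [4, 6] / [5] / [9];  Q = [1, 2] / [3, 4] / [5] / [6]
  Insert 1 (step 7): P = [1, 3] / [2, 6] / [4] / [5] / [9];  Q = [1, 2] / [3, 4] / [5] / [6] / [7]
  Insert 7 (step 8): P = [1, 3, 7] / [2, 6] / [4] / [5] / [9];  Q = [1, 2, 8] / [3, 4] / [5] / [6] / [7]
  Insert 8 (step 9): P = [1, 3, 7, 8] / [2, 6] / [4] / [5] / [9];  Q = [1, 2, 8, 9] / [3, 4] / [5] / [6] / [7]
Final shape: (4, 2, 1, 1, 1).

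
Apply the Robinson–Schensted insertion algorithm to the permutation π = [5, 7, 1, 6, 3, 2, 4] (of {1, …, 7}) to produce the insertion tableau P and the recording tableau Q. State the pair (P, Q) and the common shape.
P = [1, 2, 4] / [3, 6] / [5] / [7];  Q = [1, 2, 7] / [3, 4] / [5] / [6];  common shape = (3, 2, 1, 1)

Row-insert the values π_1, π_2, … into P one at a time, bumping the leftmost entry strictly greater than the inserted value down to the next row. The recording tableau Q records, in position (i, j), the step at which that cell was added to P.
  Insert 5 (step 1): P = [5];  Q = [1]
  Insert 7 (step 2): P = [5, 7];  Q = [1, 2]
  Insert 1 (step 3): P = [1, 7] / [5];  Q = [1, 2] / [3]
  Insert 6 (step 4): P = [1, 6] / [5, 7];  Q = [1, 2] / [3, 4]
  Insert 3 (step 5): P = [1, 3] / [5, 6] / [7];  Q = [1, 2] / [3, 4] / [5]
  Insert 2 (step 6): P = [1, 2] / [3, 6] / [5] / [7];  Q = [1, 2] / [3, 4] / [5] / [6]
  Insert 4 (step 7): P = [1, 2, 4] / [3, 6] / [5] / [7];  Q = [1, 2, 7] / [3, 4] / [5] / [6]
Final shape: (3, 2, 1, 1).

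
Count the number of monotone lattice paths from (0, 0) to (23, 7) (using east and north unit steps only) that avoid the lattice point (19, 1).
Number of paths = 2031600

Total paths from (0, 0) to (23, 7): C(30, 23) = 2035800. Paths through (19, 1): (paths (0, 0) → (19, 1)) × (paths (19, 1) → (23, 7)) = C(20, 19) · C(10, 4) = 20 · 210 = 4200. Avoidance count = 2035800 − 4200 = 2031600.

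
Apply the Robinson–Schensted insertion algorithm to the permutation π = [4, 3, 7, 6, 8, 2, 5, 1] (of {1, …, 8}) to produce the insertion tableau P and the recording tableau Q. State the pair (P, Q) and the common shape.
P = [1, 5, 8] / [2, 6] / [3, 7] / [4];  Q = [1, 3, 5] / [2, 4] / [6, 7] / [8];  common shape = (3, 2, 2, 1)

Row-insert the values π_1, π_2, … into P one at a time, bumping the leftmost entry strictly greater than the inserted value down to the next row. The recording tableau Q records, in position (i, j), the step at which that cell was added to P.
  Insert 4 (step 1): P = [4];  Q = [1]
  Insert 3 (step 2): P = [3] / [4];  Q = [1] / [2]
  Insert 7 (step 3): P = [3, 7] / [4];  Q = [1, 3] / [2]
  Insert 6 (step 4): P = [3, 6] / [4, 7];  Q = [1, 3] / [2, 4]
  Insert 8 (step 5): P = [3, 6, 8] / [4, 7];  Q = [1, 3, 5] / [2, 4]
  Insert 2 (step 6): P = [2, 6, 8] / [3, 7] / [4];  Q = [1, 3, 5] / [2, 4] / [6]
  Insert 5 (step 7): P = [2, 5, 8] / [3, 6] / [4, 7];  Q = [1, 3, 5] / [2, 4] / [6, 7]
  Insert 1 (step 8): P = [1, 5, 8] / [2, 6] / [3, 7] / [4];  Q = [1, 3, 5] / [2, 4] / [6, 7] / [8]
Final shape: (3, 2, 2, 1).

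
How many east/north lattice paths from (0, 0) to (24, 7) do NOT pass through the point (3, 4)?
Number of paths = 2558735

Total paths from (0, 0) to (24, 7): C(31, 24) = 2629575. Paths through (3, 4): (paths (0, 0) → (3, 4)) × (paths (3, 4) → (24, 7)) = C(7, 3) · C(24, 21) = 35 · 2024 = 70840. Avoidance count = 2629575 − 70840 = 2558735.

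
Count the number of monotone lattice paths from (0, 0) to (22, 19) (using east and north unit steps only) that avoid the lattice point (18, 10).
Number of paths = 235279646550

Total paths from (0, 0) to (22, 19): C(41, 22) = 244662670200. Paths through (18, 10): (paths (0, 0) → (18, 10)) × (paths (18, 10) → (22, 19)) = C(28, 18) · C(13, 4) = 13123110 · 715 = 9383023650. Avoidance count = 244662670200 − 9383023650 = 235279646550.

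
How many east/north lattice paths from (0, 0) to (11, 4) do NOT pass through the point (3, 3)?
Number of paths = 1185

Total paths from (0, 0) to (11, 4): C(15, 11) = 1365. Paths through (3, 3): (paths (0, 0) → (3, 3)) × (paths (3, 3) → (11, 4)) = C(6, 3) · C(9, 8) = 20 · 9 = 180. Avoidance count = 1365 − 180 = 1185.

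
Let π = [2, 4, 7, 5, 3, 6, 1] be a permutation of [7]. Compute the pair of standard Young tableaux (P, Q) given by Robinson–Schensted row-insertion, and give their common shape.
P = [1, 3, 5, 6] / [2] / [4] / [7];  Q = [1, 2, 3, 6] / [4] / [5] / [7];  common shape = (4, 1, 1, 1)

Row-insert the values π_1, π_2, … into P one at a time, bumping the leftmost entry strictly greater than the inserted value down to the next row. The recording tableau Q records, in position (i, j), the step at which that cell was added to P.
  Insert 2 (step 1): P = [2];  Q = [1]
  Insert 4 (step 2): P = [2, 4];  Q = [1, 2]
  Insert 7 (step 3): P = [2, 4, 7];  Q = [1, 2, 3]
  Insert 5 (step 4): P = [2, 4, 5] / [7];  Q = [1, 2, 3] / [4]
  Insert 3 (step 5): P = [2, 3, 5] / [4] / [7];  Q = [1, 2, 3] / [4] / [5]
  Insert 6 (step 6): P = [2, 3, 5, 6] / [4] / [7];  Q = [1, 2, 3, 6] / [4] / [5]
  Insert 1 (step 7): P = [1, 3, 5, 6] / [2] / [4] / [7];  Q = [1, 2, 3, 6] / [4] / [5] / [7]
Final shape: (4, 1, 1, 1).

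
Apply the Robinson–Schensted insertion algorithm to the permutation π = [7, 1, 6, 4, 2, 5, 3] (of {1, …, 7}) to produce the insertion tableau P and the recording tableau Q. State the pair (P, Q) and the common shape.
P = [1, 2, 3] / [4, 5] / [6] / [7];  Q = [1, 3, 6] / [2, 7] / [4] / [5];  common shape = (3, 2, 1, 1)

Row-insert the values π_1, π_2, … into P one at a time, bumping the leftmost entry strictly greater than the inserted value down to the next row. The recording tableau Q records, in position (i, j), the step at which that cell was added to P.
  Insert 7 (step 1): P = [7];  Q = [1]
  Insert 1 (step 2): P = [1] / [7];  Q = [1] / [2]
  Insert 6 (step 3): P = [1, 6] / [7];  Q = [1, 3] / [2]
  Insert 4 (step 4): P = [1, 4] / [6] / [7];  Q = [1, 3] / [2] / [4]
  Insert 2 (step 5): P = [1, 2] / [4] / [6] / [7];  Q = [1, 3] / [2] / [4] / [5]
  Insert 5 (step 6): P = [1, 2, 5] / [4] / [6] / [7];  Q = [1, 3, 6] / [2] / [4] / [5]
  Insert 3 (step 7): P = [1, 2, 3] / [4, 5] / [6] / [7];  Q = [1, 3, 6] / [2, 7] / [4] / [5]
Final shape: (3, 2, 1, 1).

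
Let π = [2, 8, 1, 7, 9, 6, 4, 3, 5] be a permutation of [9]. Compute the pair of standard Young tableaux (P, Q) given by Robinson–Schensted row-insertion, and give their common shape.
P = [1, 3, 5] / [2, 4, 9] / [6] / [7] / [8];  Q = [1, 2, 5] / [3, 4, 9] / [6] / [7] / [8];  common shape = (3, 3, 1, 1, 1)

Row-insert the values π_1, π_2, … into P one at a time, bumping the leftmost entry strictly greater than the inserted value down to the next row. The recording tableau Q records, in position (i, j), the step at which that cell was added to P.
  Insert 2 (step 1): P = [2];  Q = [1]
  Insert 8 (step 2): P = [2, 8];  Q = [1, 2]
  Insert 1 (step 3): P = [1, 8] / [2];  Q = [1, 2] / [3]
  Insert 7 (step 4): P = [1, 7] / [2, 8];  Q = [1, 2] / [3, 4]
  Insert 9 (step 5): P = [1, 7, 9] / [2, 8];  Q = [1, 2, 5] / [3, 4]
  Insert 6 (step 6): P = [1, 6, 9] / [2, 7] / [8];  Q = [1, 2, 5] / [3, 4] / [6]
  Insert 4 (step 7): P = [1, 4, 9] / [2, 6] / [7] / [8];  Q = [1, 2, 5] / [3, 4] / [6] / [7]
  Insert 3 (step 8): P = [1, 3, 9] / [2, 4] / [6] / [7] / [8];  Q = [1, 2, 5] / [3, 4] / [6] / [7] / [8]
  Insert 5 (step 9): P = [1, 3, 5] / [2, 4, 9] / [6] / [7] / [8];  Q = [1, 2, 5] / [3, 4, 9] / [6] / [7] / [8]
Final shape: (3, 3, 1, 1, 1).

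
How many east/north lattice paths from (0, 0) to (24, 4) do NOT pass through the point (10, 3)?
Number of paths = 16185

Total paths from (0, 0) to (24, 4): C(28, 24) = 20475. Paths through (10, 3): (paths (0, 0) → (10, 3)) × (paths (10, 3) → (24, 4)) = C(13, 10) · C(15, 14) = 286 · 15 = 4290. Avoidance count = 20475 − 4290 = 16185.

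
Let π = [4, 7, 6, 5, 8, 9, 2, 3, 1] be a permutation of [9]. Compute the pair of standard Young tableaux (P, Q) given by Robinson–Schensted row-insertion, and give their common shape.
P = [1, 3, 8, 9] / [2, 5] / [4] / [6] / [7];  Q = [1, 2, 5, 6] / [3, 8] / [4] / [7] / [9];  common shape = (4, 2, 1, 1, 1)

Row-insert the values π_1, π_2, … into P one at a time, bumping the leftmost entry strictly greater than the inserted value down to the next row. The recording tableau Q records, in position (i, j), the step at which that cell was added to P.
  Insert 4 (step 1): P = [4];  Q = [1]
  Insert 7 (step 2): P = [4, 7];  Q = [1, 2]
  Insert 6 (step 3): P = [4, 6] / [7];  Q = [1, 2] / [3]
  Insert 5 (step 4): P = [4, 5] / [6] / [7];  Q = [1, 2] / [3] / [4]
  Insert 8 (step 5): P = [4, 5, 8] / [6] / [7];  Q = [1, 2, 5] / [3] / [4]
  Insert 9 (step 6): P = [4, 5, 8, 9] / [6] / [7];  Q = [1, 2, 5, 6] / [3] / [4]
  Insert 2 (step 7): P = [2, 5, 8, 9] / [4] / [6] / [7];  Q = [1, 2, 5, 6] / [3] / [4] / [7]
  Insert 3 (step 8): P = [2, 3, 8, 9] / [4, 5] / [6] / [7];  Q = [1, 2, 5, 6] / [3, 8] / [4] / [7]
  Insert 1 (step 9): P = [1, 3, 8, 9] / [2, 5] / [4] / [6] / [7];  Q = [1, 2, 5, 6] / [3, 8] / [4] / [7] / [9]
Final shape: (4, 2, 1, 1, 1).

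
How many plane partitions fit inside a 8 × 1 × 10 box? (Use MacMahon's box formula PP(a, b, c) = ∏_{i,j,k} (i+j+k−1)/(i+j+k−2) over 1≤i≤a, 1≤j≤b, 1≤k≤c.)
PP(8, 1, 10) = 43758

Evaluate the triple product over i = 1..8, j = 1..1, k = 1..10. The factors are (2/1) · (3/2) · (4/3) · (5/4) · (6/5) · (7/6) · (8/7) · (9/8) · … (80 factors total). The numerators and denominators telescope so the product is an integer; carrying out the multiplication exactly gives PP(8, 1, 10) = 43758.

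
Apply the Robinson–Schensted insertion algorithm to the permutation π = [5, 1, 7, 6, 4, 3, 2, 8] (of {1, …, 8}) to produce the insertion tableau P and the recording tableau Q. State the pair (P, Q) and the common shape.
P = [1, 2, 8] / [3, 6] / [4] / [5] / [7];  Q = [1, 3, 8] / [2, 4] / [5] / [6] / [7];  common shape = (3, 2, 1, 1, 1)

Row-insert the values π_1, π_2, … into P one at a time, bumping the leftmost entry strictly greater than the inserted value down to the next row. The recording tableau Q records, in position (i, j), the step at which that cell was added to P.
  Insert 5 (step 1): P = [5];  Q = [1]
  Insert 1 (step 2): P = [1] / [5];  Q = [1] / [2]
  Insert 7 (step 3): P = [1, 7] / [5];  Q = [1, 3] / [2]
  Insert 6 (step 4): P = [1, 6] / [5, 7];  Q = [1, 3] / [2, 4]
  Insert 4 (step 5): P = [1, 4] / [5, 6] / [7];  Q = [1, 3] / [2, 4] / [5]
  Insert 3 (step 6): P = [1, 3] / [4, 6] / [5] / [7];  Q = [1, 3] / [2, 4] / [5] / [6]
  Insert 2 (step 7): P = [1, 2] / [3, 6] / [4] / [5] / [7];  Q = [1, 3] / [2, 4] / [5] / [6] / [7]
  Insert 8 (step 8): P = [1, 2, 8] / [3, 6] / [4] / [5] / [7];  Q = [1, 3, 8] / [2, 4] / [5] / [6] / [7]
Final shape: (3, 2, 1, 1, 1).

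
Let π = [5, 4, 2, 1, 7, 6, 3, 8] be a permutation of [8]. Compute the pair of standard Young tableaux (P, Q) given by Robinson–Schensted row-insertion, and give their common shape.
P = [1, 3, 8] / [2, 6] / [4, 7] / [5];  Q = [1, 5, 8] / [2, 6] / [3, 7] / [4];  common shape = (3, 2, 2, 1)

Row-insert the values π_1, π_2, … into P one at a time, bumping the leftmost entry strictly greater than the inserted value down to the next row. The recording tableau Q records, in position (i, j), the step at which that cell was added to P.
  Insert 5 (step 1): P = [5];  Q = [1]
  Insert 4 (step 2): P = [4] / [5];  Q = [1] / [2]
  Insert 2 (step 3): P = [2] / [4] / [5];  Q = [1] / [2] / [3]
  Insert 1 (step 4): P = [1] / [2] / [4] / [5];  Q = [1] / [2] / [3] / [4]
  Insert 7 (step 5): P = [1, 7] / [2] / [4] / [5];  Q = [1, 5] / [2] / [3] / [4]
  Insert 6 (step 6): P = [1, 6] / [2, 7] / [4] / [5];  Q = [1, 5] / [2, 6] / [3] / [4]
  Insert 3 (step 7): P = [1, 3] / [2, 6] / [4, 7] / [5];  Q = [1, 5] / [2, 6] / [3, 7] / [4]
  Insert 8 (step 8): P = [1, 3, 8] / [2, 6] / [4, 7] / [5];  Q = [1, 5, 8] / [2, 6] / [3, 7] / [4]
Final shape: (3, 2, 2, 1).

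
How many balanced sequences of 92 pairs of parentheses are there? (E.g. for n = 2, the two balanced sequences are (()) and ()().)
C_92 = 15487357822491889407128326963778343232013931127835600

These balanced parentheses are counted by the Catalan number C_n = (1/(n + 1)) · C(2n, n). For n = 92: C_92 = (1/93) · C(184, 92) = 1440324277491745714862934407631385920577295594888710800/93 = 15487357822491889407128326963778343232013931127835600.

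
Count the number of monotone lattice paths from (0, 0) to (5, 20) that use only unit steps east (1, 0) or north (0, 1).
Number of paths = 53130

A monotone lattice path from (0, 0) to (5, 20) consists of 5 east steps and 20 north steps in some order, so it is determined by which 5 of the 25 steps are east. The count is C(25, 5) = 53130.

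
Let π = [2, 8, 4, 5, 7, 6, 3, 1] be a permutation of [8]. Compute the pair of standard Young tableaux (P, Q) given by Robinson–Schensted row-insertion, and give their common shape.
P = [1, 3, 5, 6] / [2] / [4] / [7] / [8];  Q = [1, 2, 4, 5] / [3] / [6] / [7] / [8];  common shape = (4, 1, 1, 1, 1)

Row-insert the values π_1, π_2, … into P one at a time, bumping the leftmost entry strictly greater than the inserted value down to the next row. The recording tableau Q records, in position (i, j), the step at which that cell was added to P.
  Insert 2 (step 1): P = [2];  Q = [1]
  Insert 8 (step 2): P = [2, 8];  Q = [1, 2]
  Insert 4 (step 3): P = [2, 4] / [8];  Q = [1, 2] / [3]
  Insert 5 (step 4): P = [2, 4, 5] / [8];  Q = [1, 2, 4] / [3]
  Insert 7 (step 5): P = [2, 4, 5, 7] / [8];  Q = [1, 2, 4, 5] / [3]
  Insert 6 (step 6): P = [2, 4, 5, 6] / [7] / [8];  Q = [1, 2, 4, 5] / [3] / [6]
  Insert 3 (step 7): P = [2, 3, 5, 6] / [4] / [7] / [8];  Q = [1, 2, 4, 5] / [3] / [6] / [7]
  Insert 1 (step 8): P = [1, 3, 5, 6] / [2] / [4] / [7] / [8];  Q = [1, 2, 4, 5] / [3] / [6] / [7] / [8]
Final shape: (4, 1, 1, 1, 1).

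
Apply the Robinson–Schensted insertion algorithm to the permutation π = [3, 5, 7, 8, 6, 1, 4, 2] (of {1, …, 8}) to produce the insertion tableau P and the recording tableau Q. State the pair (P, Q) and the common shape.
P = [1, 2, 6, 8] / [3, 4] / [5] / [7];  Q = [1, 2, 3, 4] / [5, 7] / [6] / [8];  common shape = (4, 2, 1, 1)

Row-insert the values π_1, π_2, … into P one at a time, bumping the leftmost entry strictly greater than the inserted value down to the next row. The recording tableau Q records, in position (i, j), the step at which that cell was added to P.
  Insert 3 (step 1): P = [3];  Q = [1]
  Insert 5 (step 2): P = [3, 5];  Q = [1, 2]
  Insert 7 (step 3): P = [3, 5, 7];  Q = [1, 2, 3]
  Insert 8 (step 4): P = [3, 5, 7, 8];  Q = [1, 2, 3, 4]
  Insert 6 (step 5): P = [3, 5, 6, 8] / [7];  Q = [1, 2, 3, 4] / [5]
  Insert 1 (step 6): P = [1, 5, 6, 8] / [3] / [7];  Q = [1, 2, 3, 4] / [5] / [6]
  Insert 4 (step 7): P = [1, 4, 6, 8] / [3, 5] / [7];  Q = [1, 2, 3, 4] / [5, 7] / [6]
  Insert 2 (step 8): P = [1, 2, 6, 8] / [3, 4] / [5] / [7];  Q = [1, 2, 3, 4] / [5, 7] / [6] / [8]
Final shape: (4, 2, 1, 1).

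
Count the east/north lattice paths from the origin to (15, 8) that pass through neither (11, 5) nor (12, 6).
Number of paths = 239154

Inclusion–exclusion. Total paths: C(23, 15) = 490314. Through P₁: C(16, 11)·C(7, 4) = 152880. Through P₂: C(18, 12)·C(5, 3) = 185640. Since P₁ is strictly southwest of P₂, a monotone path through both must visit P₁ then P₂; paths through both = C(16, 11)·C(2, 1)·C(5, 3) = 87360. Avoid both = 490314 − 152880 − 185640 + 87360 = 239154.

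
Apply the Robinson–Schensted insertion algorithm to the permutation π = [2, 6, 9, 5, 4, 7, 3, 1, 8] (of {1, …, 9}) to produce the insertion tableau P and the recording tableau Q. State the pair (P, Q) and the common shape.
P = [1, 3, 7, 8] / [2, 9] / [4] / [5] / [6];  Q = [1, 2, 3, 9] / [4, 6] / [5] / [7] / [8];  common shape = (4, 2, 1, 1, 1)

Row-insert the values π_1, π_2, … into P one at a time, bumping the leftmost entry strictly greater than the inserted value down to the next row. The recording tableau Q records, in position (i, j), the step at which that cell was added to P.
  Insert 2 (step 1): P = [2];  Q = [1]
  Insert 6 (step 2): P = [2, 6];  Q = [1, 2]
  Insert 9 (step 3): P = [2, 6, 9];  Q = [1, 2, 3]
  Insert 5 (step 4): P = [2, 5, 9] / [6];  Q = [1, 2, 3] / [4]
  Insert 4 (step 5): P = [2, 4, 9] / [5] / [6];  Q = [1, 2, 3] / [4] / [5]
  Insert 7 (step 6): P = [2, 4, 7] / [5, 9] / [6];  Q = [1, 2, 3] / [4, 6] / [5]
  Insert 3 (step 7): P = [2, 3, 7] / [4, 9] / [5] / [6];  Q = [1, 2, 3] / [4, 6] / [5] / [7]
  Insert 1 (step 8): P = [1, 3, 7] / [2, 9] / [4] / [5] / [6];  Q = [1, 2, 3] / [4, 6] / [5] / [7] / [8]
  Insert 8 (step 9): P = [1, 3, 7, 8] / [2, 9] / [4] / [5] / [6];  Q = [1, 2, 3, 9] / [4, 6] / [5] / [7] / [8]
Final shape: (4, 2, 1, 1, 1).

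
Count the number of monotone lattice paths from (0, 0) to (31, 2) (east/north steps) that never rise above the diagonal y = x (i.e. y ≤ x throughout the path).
Number of paths = 495

By the reflection principle (André's argument), the number of monotone paths to (31, 2) with n ≤ m that never go above y = x is C(33, 31) − C(33, 32) = 528 − 33 = 495.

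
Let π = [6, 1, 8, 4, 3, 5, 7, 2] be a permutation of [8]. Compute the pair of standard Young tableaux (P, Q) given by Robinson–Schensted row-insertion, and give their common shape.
P = [1, 2, 5, 7] / [3, 8] / [4] / [6];  Q = [1, 3, 6, 7] / [2, 4] / [5] / [8];  common shape = (4, 2, 1, 1)

Row-insert the values π_1, π_2, … into P one at a time, bumping the leftmost entry strictly greater than the inserted value down to the next row. The recording tableau Q records, in position (i, j), the step at which that cell was added to P.
  Insert 6 (step 1): P = [6];  Q = [1]
  Insert 1 (step 2): P = [1] / [6];  Q = [1] / [2]
  Insert 8 (step 3): P = [1, 8] / [6];  Q = [1, 3] / [2]
  Insert 4 (step 4): P = [1, 4] / [6, 8];  Q = [1, 3] / [2, 4]
  Insert 3 (step 5): P = [1, 3] / [4, 8] / [6];  Q = [1, 3] / [2, 4] / [5]
  Insert 5 (step 6): P = [1, 3, 5] / [4, 8] / [6];  Q = [1, 3, 6] / [2, 4] / [5]
  Insert 7 (step 7): P = [1, 3, 5, 7] / [4, 8] / [6];  Q = [1, 3, 6, 7] / [2, 4] / [5]
  Insert 2 (step 8): P = [1, 2, 5, 7] / [3, 8] / [4] / [6];  Q = [1, 3, 6, 7] / [2, 4] / [5] / [8]
Final shape: (4, 2, 1, 1).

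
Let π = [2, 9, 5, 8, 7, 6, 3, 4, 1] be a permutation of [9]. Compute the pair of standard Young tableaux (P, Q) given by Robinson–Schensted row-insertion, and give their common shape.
P = [1, 3, 4] / [2, 6] / [5] / [7] / [8] / [9];  Q = [1, 2, 4] / [3, 8] / [5] / [6] / [7] / [9];  common shape = (3, 2, 1, 1, 1, 1)

Row-insert the values π_1, π_2, … into P one at a time, bumping the leftmost entry strictly greater than the inserted value down to the next row. The recording tableau Q records, in position (i, j), the step at which that cell was added to P.
  Insert 2 (step 1): P = [2];  Q = [1]
  Insert 9 (step 2): P = [2, 9];  Q = [1, 2]
  Insert 5 (step 3): P = [2, 5] / [9];  Q = [1, 2] / [3]
  Insert 8 (step 4): P = [2, 5, 8] / [9];  Q = [1, 2, 4] / [3]
  Insert 7 (step 5): P = [2, 5, 7] / [8] / [9];  Q = [1, 2, 4] / [3] / [5]
  Insert 6 (step 6): P = [2, 5, 6] / [7] / [8] / [9];  Q = [1, 2, 4] / [3] / [5] / [6]
  Insert 3 (step 7): P = [2, 3, 6] / [5] / [7] / [8] / [9];  Q = [1, 2, 4] / [3] / [5] / [6] / [7]
  Insert 4 (step 8): P = [2, 3, 4] / [5, 6] / [7] / [8] / [9];  Q = [1, 2, 4] / [3, 8] / [5] / [6] / [7]
  Insert 1 (step 9): P = [1, 3, 4] / [2, 6] / [5] / [7] / [8] / [9];  Q = [1, 2, 4] / [3, 8] / [5] / [6] / [7] / [9]
Final shape: (3, 2, 1, 1, 1, 1).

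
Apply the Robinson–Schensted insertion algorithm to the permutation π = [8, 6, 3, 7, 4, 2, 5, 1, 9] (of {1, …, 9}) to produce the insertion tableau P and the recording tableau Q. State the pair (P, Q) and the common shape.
P = [1, 4, 5, 9] / [2, 7] / [3] / [6] / [8];  Q = [1, 4, 7, 9] / [2, 5] / [3] / [6] / [8];  common shape = (4, 2, 1, 1, 1)

Row-insert the values π_1, π_2, … into P one at a time, bumping the leftmost entry strictly greater than the inserted value down to the next row. The recording tableau Q records, in position (i, j), the step at which that cell was added to P.
  Insert 8 (step 1): P = [8];  Q = [1]
  Insert 6 (step 2): P = [6] / [8];  Q = [1] / [2]
  Insert 3 (step 3): P = [3] / [6] / [8];  Q = [1] / [2] / [3]
  Insert 7 (step 4): P = [3, 7] / [6] / [8];  Q = [1, 4] / [2] / [3]
  Insert 4 (step 5): P = [3, 4] / [6, 7] / [8];  Q = [1, 4] / [2, 5] / [3]
  Insert 2 (step 6): P = [2, 4] / [3, 7] / [6] / [8];  Q = [1, 4] / [2, 5] / [3] / [6]
  Insert 5 (step 7): P = [2, 4, 5] / [3, 7] / [6] / [8];  Q = [1, 4, 7] / [2, 5] / [3] / [6]
  Insert 1 (step 8): P = [1, 4, 5] / [2, 7] / [3] / [6] / [8];  Q = [1, 4, 7] / [2, 5] / [3] / [6] / [8]
  Insert 9 (step 9): P = [1, 4, 5, 9] / [2, 7] / [3] / [6] / [8];  Q = [1, 4, 7, 9] / [2, 5] / [3] / [6] / [8]
Final shape: (4, 2, 1, 1, 1).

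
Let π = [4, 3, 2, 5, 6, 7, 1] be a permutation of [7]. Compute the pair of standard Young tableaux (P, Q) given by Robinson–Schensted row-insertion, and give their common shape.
P = [1, 5, 6, 7] / [2] / [3] / [4];  Q = [1, 4, 5, 6] / [2] / [3] / [7];  common shape = (4, 1, 1, 1)

Row-insert the values π_1, π_2, … into P one at a time, bumping the leftmost entry strictly greater than the inserted value down to the next row. The recording tableau Q records, in position (i, j), the step at which that cell was added to P.
  Insert 4 (step 1): P = [4];  Q = [1]
  Insert 3 (step 2): P = [3] / [4];  Q = [1] / [2]
  Insert 2 (step 3): P = [2] / [3] / [4];  Q = [1] / [2] / [3]
  Insert 5 (step 4): P = [2, 5] / [3] / [4];  Q = [1, 4] / [2] / [3]
  Insert 6 (step 5): P = [2, 5, 6] / [3] / [4];  Q = [1, 4, 5] / [2] / [3]
  Insert 7 (step 6): P = [2, 5, 6, 7] / [3] / [4];  Q = [1, 4, 5, 6] / [2] / [3]
  Insert 1 (step 7): P = [1, 5, 6, 7] / [2] / [3] / [4];  Q = [1, 4, 5, 6] / [2] / [3] / [7]
Final shape: (4, 1, 1, 1).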